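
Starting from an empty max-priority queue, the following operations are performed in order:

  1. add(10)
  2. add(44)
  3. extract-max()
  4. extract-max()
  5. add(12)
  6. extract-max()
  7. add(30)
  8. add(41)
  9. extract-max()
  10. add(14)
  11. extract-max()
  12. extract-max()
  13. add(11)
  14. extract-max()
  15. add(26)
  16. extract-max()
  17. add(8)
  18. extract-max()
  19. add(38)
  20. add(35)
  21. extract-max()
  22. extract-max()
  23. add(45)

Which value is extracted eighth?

insert 10 → {10}
insert 44 → {44, 10}
extract-max → 44; now {10}
extract-max → 10; now {}
insert 12 → {12}
extract-max → 12; now {}
insert 30 → {30}
insert 41 → {41, 30}
extract-max → 41; now {30}
insert 14 → {30, 14}
extract-max → 30; now {14}
extract-max → 14; now {}
insert 11 → {11}
extract-max → 11; now {}
insert 26 → {26}
extract-max → 26; now {}
insert 8 → {8}
extract-max → 8; now {}
insert 38 → {38}
insert 35 → {38, 35}
extract-max → 38; now {35}
extract-max → 35; now {}
insert 45 → {45}

26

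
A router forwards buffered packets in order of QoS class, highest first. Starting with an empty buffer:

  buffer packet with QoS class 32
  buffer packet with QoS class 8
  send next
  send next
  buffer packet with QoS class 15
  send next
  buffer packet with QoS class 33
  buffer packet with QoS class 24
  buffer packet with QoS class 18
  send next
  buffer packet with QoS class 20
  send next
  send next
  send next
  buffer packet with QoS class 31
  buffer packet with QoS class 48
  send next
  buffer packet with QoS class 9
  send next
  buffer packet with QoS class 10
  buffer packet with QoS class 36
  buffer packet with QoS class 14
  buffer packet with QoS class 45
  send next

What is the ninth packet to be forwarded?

insert 32 → {32}
insert 8 → {32, 8}
send next → 32; now {8}
send next → 8; now {}
insert 15 → {15}
send next → 15; now {}
insert 33 → {33}
insert 24 → {33, 24}
insert 18 → {33, 24, 18}
send next → 33; now {24, 18}
insert 20 → {24, 20, 18}
send next → 24; now {20, 18}
send next → 20; now {18}
send next → 18; now {}
insert 31 → {31}
insert 48 → {48, 31}
send next → 48; now {31}
insert 9 → {31, 9}
send next → 31; now {9}
insert 10 → {10, 9}
insert 36 → {36, 10, 9}
insert 14 → {36, 14, 10, 9}
insert 45 → {45, 36, 14, 10, 9}
send next → 45; now {36, 14, 10, 9}

31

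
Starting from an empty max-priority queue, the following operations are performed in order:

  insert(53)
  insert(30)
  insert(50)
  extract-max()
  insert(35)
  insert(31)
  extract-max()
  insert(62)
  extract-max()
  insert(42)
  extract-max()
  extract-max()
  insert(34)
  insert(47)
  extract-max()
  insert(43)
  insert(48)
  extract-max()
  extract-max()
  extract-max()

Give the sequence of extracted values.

insert 53 → {53}
insert 30 → {53, 30}
insert 50 → {53, 50, 30}
extract-max → 53; now {50, 30}
insert 35 → {50, 35, 30}
insert 31 → {50, 35, 31, 30}
extract-max → 50; now {35, 31, 30}
insert 62 → {62, 35, 31, 30}
extract-max → 62; now {35, 31, 30}
insert 42 → {42, 35, 31, 30}
extract-max → 42; now {35, 31, 30}
extract-max → 35; now {31, 30}
insert 34 → {34, 31, 30}
insert 47 → {47, 34, 31, 30}
extract-max → 47; now {34, 31, 30}
insert 43 → {43, 34, 31, 30}
insert 48 → {48, 43, 34, 31, 30}
extract-max → 48; now {43, 34, 31, 30}
extract-max → 43; now {34, 31, 30}
extract-max → 34; now {31, 30}

[53, 50, 62, 42, 35, 47, 48, 43, 34]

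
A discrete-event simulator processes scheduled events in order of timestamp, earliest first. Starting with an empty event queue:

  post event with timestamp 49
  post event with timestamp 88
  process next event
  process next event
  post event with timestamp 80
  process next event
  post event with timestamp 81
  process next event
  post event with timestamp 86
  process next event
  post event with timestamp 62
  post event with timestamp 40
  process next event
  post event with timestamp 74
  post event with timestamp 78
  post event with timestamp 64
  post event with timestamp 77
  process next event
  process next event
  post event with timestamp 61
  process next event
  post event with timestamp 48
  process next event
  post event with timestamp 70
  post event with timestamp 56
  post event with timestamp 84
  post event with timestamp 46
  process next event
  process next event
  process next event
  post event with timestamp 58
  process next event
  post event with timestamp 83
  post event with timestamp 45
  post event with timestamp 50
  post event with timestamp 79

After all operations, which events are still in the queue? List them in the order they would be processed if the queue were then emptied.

[45, 50, 74, 77, 78, 79, 83, 84]

insert 49 → {49}
insert 88 → {49, 88}
process next event → 49; now {88}
process next event → 88; now {}
insert 80 → {80}
process next event → 80; now {}
insert 81 → {81}
process next event → 81; now {}
insert 86 → {86}
process next event → 86; now {}
insert 62 → {62}
insert 40 → {40, 62}
process next event → 40; now {62}
insert 74 → {62, 74}
insert 78 → {62, 74, 78}
insert 64 → {62, 64, 74, 78}
insert 77 → {62, 64, 74, 77, 78}
process next event → 62; now {64, 74, 77, 78}
process next event → 64; now {74, 77, 78}
insert 61 → {61, 74, 77, 78}
process next event → 61; now {74, 77, 78}
insert 48 → {48, 74, 77, 78}
process next event → 48; now {74, 77, 78}
insert 70 → {70, 74, 77, 78}
insert 56 → {56, 70, 74, 77, 78}
insert 84 → {56, 70, 74, 77, 78, 84}
insert 46 → {46, 56, 70, 74, 77, 78, 84}
process next event → 46; now {56, 70, 74, 77, 78, 84}
process next event → 56; now {70, 74, 77, 78, 84}
process next event → 70; now {74, 77, 78, 84}
insert 58 → {58, 74, 77, 78, 84}
process next event → 58; now {74, 77, 78, 84}
insert 83 → {74, 77, 78, 83, 84}
insert 45 → {45, 74, 77, 78, 83, 84}
insert 50 → {45, 50, 74, 77, 78, 83, 84}
insert 79 → {45, 50, 74, 77, 78, 79, 83, 84}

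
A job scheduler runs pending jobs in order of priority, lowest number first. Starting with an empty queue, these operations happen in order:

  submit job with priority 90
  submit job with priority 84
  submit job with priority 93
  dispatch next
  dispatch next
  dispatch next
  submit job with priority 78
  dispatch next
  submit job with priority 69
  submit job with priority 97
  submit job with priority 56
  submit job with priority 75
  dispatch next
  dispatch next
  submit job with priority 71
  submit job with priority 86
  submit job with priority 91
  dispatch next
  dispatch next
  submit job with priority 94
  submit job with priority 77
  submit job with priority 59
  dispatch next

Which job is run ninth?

59

insert 90 → {90}
insert 84 → {84, 90}
insert 93 → {84, 90, 93}
dispatch next → 84; now {90, 93}
dispatch next → 90; now {93}
dispatch next → 93; now {}
insert 78 → {78}
dispatch next → 78; now {}
insert 69 → {69}
insert 97 → {69, 97}
insert 56 → {56, 69, 97}
insert 75 → {56, 69, 75, 97}
dispatch next → 56; now {69, 75, 97}
dispatch next → 69; now {75, 97}
insert 71 → {71, 75, 97}
insert 86 → {71, 75, 86, 97}
insert 91 → {71, 75, 86, 91, 97}
dispatch next → 71; now {75, 86, 91, 97}
dispatch next → 75; now {86, 91, 97}
insert 94 → {86, 91, 94, 97}
insert 77 → {77, 86, 91, 94, 97}
insert 59 → {59, 77, 86, 91, 94, 97}
dispatch next → 59; now {77, 86, 91, 94, 97}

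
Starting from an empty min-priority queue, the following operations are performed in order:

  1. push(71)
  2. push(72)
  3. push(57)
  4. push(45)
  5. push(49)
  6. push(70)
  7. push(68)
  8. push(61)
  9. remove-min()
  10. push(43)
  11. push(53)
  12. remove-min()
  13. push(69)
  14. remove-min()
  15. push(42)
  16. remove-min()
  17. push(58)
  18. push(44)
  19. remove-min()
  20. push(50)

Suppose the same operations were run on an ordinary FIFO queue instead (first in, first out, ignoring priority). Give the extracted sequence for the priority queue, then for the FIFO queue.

insert 71 → {71}
insert 72 → {71, 72}
insert 57 → {57, 71, 72}
insert 45 → {45, 57, 71, 72}
insert 49 → {45, 49, 57, 71, 72}
insert 70 → {45, 49, 57, 70, 71, 72}
insert 68 → {45, 49, 57, 68, 70, 71, 72}
insert 61 → {45, 49, 57, 61, 68, 70, 71, 72}
remove-min → 45; now {49, 57, 61, 68, 70, 71, 72}
insert 43 → {43, 49, 57, 61, 68, 70, 71, 72}
insert 53 → {43, 49, 53, 57, 61, 68, 70, 71, 72}
remove-min → 43; now {49, 53, 57, 61, 68, 70, 71, 72}
insert 69 → {49, 53, 57, 61, 68, 69, 70, 71, 72}
remove-min → 49; now {53, 57, 61, 68, 69, 70, 71, 72}
insert 42 → {42, 53, 57, 61, 68, 69, 70, 71, 72}
remove-min → 42; now {53, 57, 61, 68, 69, 70, 71, 72}
insert 58 → {53, 57, 58, 61, 68, 69, 70, 71, 72}
insert 44 → {44, 53, 57, 58, 61, 68, 69, 70, 71, 72}
remove-min → 44; now {53, 57, 58, 61, 68, 69, 70, 71, 72}
insert 50 → {50, 53, 57, 58, 61, 68, 69, 70, 71, 72}

priority queue: 45, 43, 49, 42, 44; FIFO queue: 71, 72, 57, 45, 49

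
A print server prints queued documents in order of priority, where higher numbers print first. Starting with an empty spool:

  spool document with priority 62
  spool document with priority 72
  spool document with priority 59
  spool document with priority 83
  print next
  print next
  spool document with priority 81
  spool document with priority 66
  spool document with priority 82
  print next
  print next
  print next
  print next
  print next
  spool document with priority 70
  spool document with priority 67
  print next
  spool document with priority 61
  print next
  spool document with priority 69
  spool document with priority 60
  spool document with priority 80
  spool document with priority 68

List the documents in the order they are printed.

insert 62 → {62}
insert 72 → {72, 62}
insert 59 → {72, 62, 59}
insert 83 → {83, 72, 62, 59}
print next → 83; now {72, 62, 59}
print next → 72; now {62, 59}
insert 81 → {81, 62, 59}
insert 66 → {81, 66, 62, 59}
insert 82 → {82, 81, 66, 62, 59}
print next → 82; now {81, 66, 62, 59}
print next → 81; now {66, 62, 59}
print next → 66; now {62, 59}
print next → 62; now {59}
print next → 59; now {}
insert 70 → {70}
insert 67 → {70, 67}
print next → 70; now {67}
insert 61 → {67, 61}
print next → 67; now {61}
insert 69 → {69, 61}
insert 60 → {69, 61, 60}
insert 80 → {80, 69, 61, 60}
insert 68 → {80, 69, 68, 61, 60}

[83, 72, 82, 81, 66, 62, 59, 70, 67]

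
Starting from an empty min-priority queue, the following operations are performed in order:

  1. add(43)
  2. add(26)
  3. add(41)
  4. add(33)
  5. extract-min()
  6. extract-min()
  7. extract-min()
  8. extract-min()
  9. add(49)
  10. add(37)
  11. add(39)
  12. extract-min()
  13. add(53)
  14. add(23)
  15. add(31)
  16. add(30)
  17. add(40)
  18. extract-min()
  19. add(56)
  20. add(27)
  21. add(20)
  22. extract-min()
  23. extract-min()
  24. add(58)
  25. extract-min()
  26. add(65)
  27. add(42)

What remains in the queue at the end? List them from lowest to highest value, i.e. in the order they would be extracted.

31, 39, 40, 42, 49, 53, 56, 58, 65

insert 43 → {43}
insert 26 → {26, 43}
insert 41 → {26, 41, 43}
insert 33 → {26, 33, 41, 43}
extract-min → 26; now {33, 41, 43}
extract-min → 33; now {41, 43}
extract-min → 41; now {43}
extract-min → 43; now {}
insert 49 → {49}
insert 37 → {37, 49}
insert 39 → {37, 39, 49}
extract-min → 37; now {39, 49}
insert 53 → {39, 49, 53}
insert 23 → {23, 39, 49, 53}
insert 31 → {23, 31, 39, 49, 53}
insert 30 → {23, 30, 31, 39, 49, 53}
insert 40 → {23, 30, 31, 39, 40, 49, 53}
extract-min → 23; now {30, 31, 39, 40, 49, 53}
insert 56 → {30, 31, 39, 40, 49, 53, 56}
insert 27 → {27, 30, 31, 39, 40, 49, 53, 56}
insert 20 → {20, 27, 30, 31, 39, 40, 49, 53, 56}
extract-min → 20; now {27, 30, 31, 39, 40, 49, 53, 56}
extract-min → 27; now {30, 31, 39, 40, 49, 53, 56}
insert 58 → {30, 31, 39, 40, 49, 53, 56, 58}
extract-min → 30; now {31, 39, 40, 49, 53, 56, 58}
insert 65 → {31, 39, 40, 49, 53, 56, 58, 65}
insert 42 → {31, 39, 40, 42, 49, 53, 56, 58, 65}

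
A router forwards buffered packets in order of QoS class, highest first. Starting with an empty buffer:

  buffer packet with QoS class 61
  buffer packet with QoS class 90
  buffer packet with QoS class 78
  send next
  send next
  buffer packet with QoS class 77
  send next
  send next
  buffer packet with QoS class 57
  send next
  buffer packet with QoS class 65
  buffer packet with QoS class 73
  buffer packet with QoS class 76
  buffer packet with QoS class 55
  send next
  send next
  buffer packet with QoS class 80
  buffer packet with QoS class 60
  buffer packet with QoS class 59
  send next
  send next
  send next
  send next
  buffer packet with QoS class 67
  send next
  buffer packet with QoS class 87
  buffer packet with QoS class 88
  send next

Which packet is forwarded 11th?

insert 61 → {61}
insert 90 → {90, 61}
insert 78 → {90, 78, 61}
send next → 90; now {78, 61}
send next → 78; now {61}
insert 77 → {77, 61}
send next → 77; now {61}
send next → 61; now {}
insert 57 → {57}
send next → 57; now {}
insert 65 → {65}
insert 73 → {73, 65}
insert 76 → {76, 73, 65}
insert 55 → {76, 73, 65, 55}
send next → 76; now {73, 65, 55}
send next → 73; now {65, 55}
insert 80 → {80, 65, 55}
insert 60 → {80, 65, 60, 55}
insert 59 → {80, 65, 60, 59, 55}
send next → 80; now {65, 60, 59, 55}
send next → 65; now {60, 59, 55}
send next → 60; now {59, 55}
send next → 59; now {55}
insert 67 → {67, 55}
send next → 67; now {55}
insert 87 → {87, 55}
insert 88 → {88, 87, 55}
send next → 88; now {87, 55}

59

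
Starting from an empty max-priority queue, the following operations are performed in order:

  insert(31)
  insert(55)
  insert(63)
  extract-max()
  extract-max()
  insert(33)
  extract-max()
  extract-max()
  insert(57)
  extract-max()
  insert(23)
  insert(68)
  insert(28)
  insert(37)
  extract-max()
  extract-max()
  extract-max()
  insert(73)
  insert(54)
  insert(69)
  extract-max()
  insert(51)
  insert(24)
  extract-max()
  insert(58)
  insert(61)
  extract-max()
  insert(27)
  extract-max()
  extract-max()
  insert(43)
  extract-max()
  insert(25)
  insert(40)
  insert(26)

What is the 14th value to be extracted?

51

insert 31 → {31}
insert 55 → {55, 31}
insert 63 → {63, 55, 31}
extract-max → 63; now {55, 31}
extract-max → 55; now {31}
insert 33 → {33, 31}
extract-max → 33; now {31}
extract-max → 31; now {}
insert 57 → {57}
extract-max → 57; now {}
insert 23 → {23}
insert 68 → {68, 23}
insert 28 → {68, 28, 23}
insert 37 → {68, 37, 28, 23}
extract-max → 68; now {37, 28, 23}
extract-max → 37; now {28, 23}
extract-max → 28; now {23}
insert 73 → {73, 23}
insert 54 → {73, 54, 23}
insert 69 → {73, 69, 54, 23}
extract-max → 73; now {69, 54, 23}
insert 51 → {69, 54, 51, 23}
insert 24 → {69, 54, 51, 24, 23}
extract-max → 69; now {54, 51, 24, 23}
insert 58 → {58, 54, 51, 24, 23}
insert 61 → {61, 58, 54, 51, 24, 23}
extract-max → 61; now {58, 54, 51, 24, 23}
insert 27 → {58, 54, 51, 27, 24, 23}
extract-max → 58; now {54, 51, 27, 24, 23}
extract-max → 54; now {51, 27, 24, 23}
insert 43 → {51, 43, 27, 24, 23}
extract-max → 51; now {43, 27, 24, 23}
insert 25 → {43, 27, 25, 24, 23}
insert 40 → {43, 40, 27, 25, 24, 23}
insert 26 → {43, 40, 27, 26, 25, 24, 23}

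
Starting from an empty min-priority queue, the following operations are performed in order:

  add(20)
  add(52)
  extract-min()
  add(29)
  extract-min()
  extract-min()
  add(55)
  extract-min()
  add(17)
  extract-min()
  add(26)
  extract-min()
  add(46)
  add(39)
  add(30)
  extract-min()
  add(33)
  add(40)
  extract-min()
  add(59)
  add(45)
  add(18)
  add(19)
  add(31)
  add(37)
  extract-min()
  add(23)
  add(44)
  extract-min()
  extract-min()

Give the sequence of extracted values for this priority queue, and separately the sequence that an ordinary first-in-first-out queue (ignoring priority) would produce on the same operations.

priority queue: [20, 29, 52, 55, 17, 26, 30, 33, 18, 19, 23]; FIFO queue: 20, 52, 29, 55, 17, 26, 46, 39, 30, 33, 40

insert 20 → {20}
insert 52 → {20, 52}
extract-min → 20; now {52}
insert 29 → {29, 52}
extract-min → 29; now {52}
extract-min → 52; now {}
insert 55 → {55}
extract-min → 55; now {}
insert 17 → {17}
extract-min → 17; now {}
insert 26 → {26}
extract-min → 26; now {}
insert 46 → {46}
insert 39 → {39, 46}
insert 30 → {30, 39, 46}
extract-min → 30; now {39, 46}
insert 33 → {33, 39, 46}
insert 40 → {33, 39, 40, 46}
extract-min → 33; now {39, 40, 46}
insert 59 → {39, 40, 46, 59}
insert 45 → {39, 40, 45, 46, 59}
insert 18 → {18, 39, 40, 45, 46, 59}
insert 19 → {18, 19, 39, 40, 45, 46, 59}
insert 31 → {18, 19, 31, 39, 40, 45, 46, 59}
insert 37 → {18, 19, 31, 37, 39, 40, 45, 46, 59}
extract-min → 18; now {19, 31, 37, 39, 40, 45, 46, 59}
insert 23 → {19, 23, 31, 37, 39, 40, 45, 46, 59}
insert 44 → {19, 23, 31, 37, 39, 40, 44, 45, 46, 59}
extract-min → 19; now {23, 31, 37, 39, 40, 44, 45, 46, 59}
extract-min → 23; now {31, 37, 39, 40, 44, 45, 46, 59}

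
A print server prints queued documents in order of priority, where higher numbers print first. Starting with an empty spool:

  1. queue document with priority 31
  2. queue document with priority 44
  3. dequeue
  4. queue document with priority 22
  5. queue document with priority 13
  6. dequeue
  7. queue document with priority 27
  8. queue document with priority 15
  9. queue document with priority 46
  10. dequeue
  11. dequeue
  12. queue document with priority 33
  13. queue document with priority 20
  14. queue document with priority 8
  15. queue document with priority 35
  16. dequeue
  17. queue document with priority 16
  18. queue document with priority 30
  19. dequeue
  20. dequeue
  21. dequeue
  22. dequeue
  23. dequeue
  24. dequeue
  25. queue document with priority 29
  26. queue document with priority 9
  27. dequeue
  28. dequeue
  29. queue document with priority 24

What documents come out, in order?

44 → 31 → 46 → 27 → 35 → 33 → 30 → 22 → 20 → 16 → 15 → 29 → 13

insert 31 → {31}
insert 44 → {44, 31}
dequeue → 44; now {31}
insert 22 → {31, 22}
insert 13 → {31, 22, 13}
dequeue → 31; now {22, 13}
insert 27 → {27, 22, 13}
insert 15 → {27, 22, 15, 13}
insert 46 → {46, 27, 22, 15, 13}
dequeue → 46; now {27, 22, 15, 13}
dequeue → 27; now {22, 15, 13}
insert 33 → {33, 22, 15, 13}
insert 20 → {33, 22, 20, 15, 13}
insert 8 → {33, 22, 20, 15, 13, 8}
insert 35 → {35, 33, 22, 20, 15, 13, 8}
dequeue → 35; now {33, 22, 20, 15, 13, 8}
insert 16 → {33, 22, 20, 16, 15, 13, 8}
insert 30 → {33, 30, 22, 20, 16, 15, 13, 8}
dequeue → 33; now {30, 22, 20, 16, 15, 13, 8}
dequeue → 30; now {22, 20, 16, 15, 13, 8}
dequeue → 22; now {20, 16, 15, 13, 8}
dequeue → 20; now {16, 15, 13, 8}
dequeue → 16; now {15, 13, 8}
dequeue → 15; now {13, 8}
insert 29 → {29, 13, 8}
insert 9 → {29, 13, 9, 8}
dequeue → 29; now {13, 9, 8}
dequeue → 13; now {9, 8}
insert 24 → {24, 9, 8}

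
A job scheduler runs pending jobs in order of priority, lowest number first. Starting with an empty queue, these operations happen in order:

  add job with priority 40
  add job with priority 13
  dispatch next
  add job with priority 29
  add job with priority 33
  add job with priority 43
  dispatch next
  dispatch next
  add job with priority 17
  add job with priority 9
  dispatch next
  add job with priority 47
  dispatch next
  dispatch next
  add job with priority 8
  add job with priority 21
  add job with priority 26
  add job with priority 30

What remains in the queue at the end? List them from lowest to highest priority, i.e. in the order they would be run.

8, 21, 26, 30, 43, 47

insert 40 → {40}
insert 13 → {13, 40}
dispatch next → 13; now {40}
insert 29 → {29, 40}
insert 33 → {29, 33, 40}
insert 43 → {29, 33, 40, 43}
dispatch next → 29; now {33, 40, 43}
dispatch next → 33; now {40, 43}
insert 17 → {17, 40, 43}
insert 9 → {9, 17, 40, 43}
dispatch next → 9; now {17, 40, 43}
insert 47 → {17, 40, 43, 47}
dispatch next → 17; now {40, 43, 47}
dispatch next → 40; now {43, 47}
insert 8 → {8, 43, 47}
insert 21 → {8, 21, 43, 47}
insert 26 → {8, 21, 26, 43, 47}
insert 30 → {8, 21, 26, 30, 43, 47}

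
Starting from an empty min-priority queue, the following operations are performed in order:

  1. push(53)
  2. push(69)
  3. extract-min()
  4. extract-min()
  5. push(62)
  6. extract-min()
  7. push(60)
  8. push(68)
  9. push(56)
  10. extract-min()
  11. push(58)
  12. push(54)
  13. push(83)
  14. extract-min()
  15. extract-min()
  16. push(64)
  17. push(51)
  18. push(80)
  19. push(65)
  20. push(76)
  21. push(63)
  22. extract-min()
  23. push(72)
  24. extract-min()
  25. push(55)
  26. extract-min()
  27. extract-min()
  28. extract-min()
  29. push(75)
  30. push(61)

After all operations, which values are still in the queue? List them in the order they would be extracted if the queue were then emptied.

[61, 65, 68, 72, 75, 76, 80, 83]

insert 53 → {53}
insert 69 → {53, 69}
extract-min → 53; now {69}
extract-min → 69; now {}
insert 62 → {62}
extract-min → 62; now {}
insert 60 → {60}
insert 68 → {60, 68}
insert 56 → {56, 60, 68}
extract-min → 56; now {60, 68}
insert 58 → {58, 60, 68}
insert 54 → {54, 58, 60, 68}
insert 83 → {54, 58, 60, 68, 83}
extract-min → 54; now {58, 60, 68, 83}
extract-min → 58; now {60, 68, 83}
insert 64 → {60, 64, 68, 83}
insert 51 → {51, 60, 64, 68, 83}
insert 80 → {51, 60, 64, 68, 80, 83}
insert 65 → {51, 60, 64, 65, 68, 80, 83}
insert 76 → {51, 60, 64, 65, 68, 76, 80, 83}
insert 63 → {51, 60, 63, 64, 65, 68, 76, 80, 83}
extract-min → 51; now {60, 63, 64, 65, 68, 76, 80, 83}
insert 72 → {60, 63, 64, 65, 68, 72, 76, 80, 83}
extract-min → 60; now {63, 64, 65, 68, 72, 76, 80, 83}
insert 55 → {55, 63, 64, 65, 68, 72, 76, 80, 83}
extract-min → 55; now {63, 64, 65, 68, 72, 76, 80, 83}
extract-min → 63; now {64, 65, 68, 72, 76, 80, 83}
extract-min → 64; now {65, 68, 72, 76, 80, 83}
insert 75 → {65, 68, 72, 75, 76, 80, 83}
insert 61 → {61, 65, 68, 72, 75, 76, 80, 83}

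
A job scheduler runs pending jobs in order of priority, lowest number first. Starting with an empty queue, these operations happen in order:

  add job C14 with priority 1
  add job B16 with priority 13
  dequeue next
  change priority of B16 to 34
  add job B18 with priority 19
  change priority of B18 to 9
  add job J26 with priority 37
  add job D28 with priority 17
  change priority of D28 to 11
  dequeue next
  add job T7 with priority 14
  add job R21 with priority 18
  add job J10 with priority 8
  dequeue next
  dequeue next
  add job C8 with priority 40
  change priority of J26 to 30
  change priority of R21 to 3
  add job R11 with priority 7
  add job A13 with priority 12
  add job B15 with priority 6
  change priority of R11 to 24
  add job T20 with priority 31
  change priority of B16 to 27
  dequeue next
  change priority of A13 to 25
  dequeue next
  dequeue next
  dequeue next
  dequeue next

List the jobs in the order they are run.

add C14 (priority 1) → {C14:1}
add B16 (priority 13) → {C14:1, B16:13}
dequeue next → C14; now {B16:13}
update B16 to priority 34 → {B16:34}
add B18 (priority 19) → {B18:19, B16:34}
update B18 to priority 9 → {B18:9, B16:34}
add J26 (priority 37) → {B18:9, B16:34, J26:37}
add D28 (priority 17) → {B18:9, D28:17, B16:34, J26:37}
update D28 to priority 11 → {B18:9, D28:11, B16:34, J26:37}
dequeue next → B18; now {D28:11, B16:34, J26:37}
add T7 (priority 14) → {D28:11, T7:14, B16:34, J26:37}
add R21 (priority 18) → {D28:11, T7:14, R21:18, B16:34, J26:37}
add J10 (priority 8) → {J10:8, D28:11, T7:14, R21:18, B16:34, J26:37}
dequeue next → J10; now {D28:11, T7:14, R21:18, B16:34, J26:37}
dequeue next → D28; now {T7:14, R21:18, B16:34, J26:37}
add C8 (priority 40) → {T7:14, R21:18, B16:34, J26:37, C8:40}
update J26 to priority 30 → {T7:14, R21:18, J26:30, B16:34, C8:40}
update R21 to priority 3 → {R21:3, T7:14, J26:30, B16:34, C8:40}
add R11 (priority 7) → {R21:3, R11:7, T7:14, J26:30, B16:34, C8:40}
add A13 (priority 12) → {R21:3, R11:7, A13:12, T7:14, J26:30, B16:34, C8:40}
add B15 (priority 6) → {R21:3, B15:6, R11:7, A13:12, T7:14, J26:30, B16:34, C8:40}
update R11 to priority 24 → {R21:3, B15:6, A13:12, T7:14, R11:24, J26:30, B16:34, C8:40}
add T20 (priority 31) → {R21:3, B15:6, A13:12, T7:14, R11:24, J26:30, T20:31, B16:34, C8:40}
update B16 to priority 27 → {R21:3, B15:6, A13:12, T7:14, R11:24, B16:27, J26:30, T20:31, C8:40}
dequeue next → R21; now {B15:6, A13:12, T7:14, R11:24, B16:27, J26:30, T20:31, C8:40}
update A13 to priority 25 → {B15:6, T7:14, R11:24, A13:25, B16:27, J26:30, T20:31, C8:40}
dequeue next → B15; now {T7:14, R11:24, A13:25, B16:27, J26:30, T20:31, C8:40}
dequeue next → T7; now {R11:24, A13:25, B16:27, J26:30, T20:31, C8:40}
dequeue next → R11; now {A13:25, B16:27, J26:30, T20:31, C8:40}
dequeue next → A13; now {B16:27, J26:30, T20:31, C8:40}

[C14, B18, J10, D28, R21, B15, T7, R11, A13]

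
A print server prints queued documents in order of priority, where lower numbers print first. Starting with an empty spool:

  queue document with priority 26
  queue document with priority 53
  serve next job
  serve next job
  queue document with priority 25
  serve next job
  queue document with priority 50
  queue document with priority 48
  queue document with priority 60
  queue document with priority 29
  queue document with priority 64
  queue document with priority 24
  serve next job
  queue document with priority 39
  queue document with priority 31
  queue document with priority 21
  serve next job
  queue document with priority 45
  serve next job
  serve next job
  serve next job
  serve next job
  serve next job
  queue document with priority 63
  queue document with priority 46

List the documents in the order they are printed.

insert 26 → {26}
insert 53 → {26, 53}
serve next job → 26; now {53}
serve next job → 53; now {}
insert 25 → {25}
serve next job → 25; now {}
insert 50 → {50}
insert 48 → {48, 50}
insert 60 → {48, 50, 60}
insert 29 → {29, 48, 50, 60}
insert 64 → {29, 48, 50, 60, 64}
insert 24 → {24, 29, 48, 50, 60, 64}
serve next job → 24; now {29, 48, 50, 60, 64}
insert 39 → {29, 39, 48, 50, 60, 64}
insert 31 → {29, 31, 39, 48, 50, 60, 64}
insert 21 → {21, 29, 31, 39, 48, 50, 60, 64}
serve next job → 21; now {29, 31, 39, 48, 50, 60, 64}
insert 45 → {29, 31, 39, 45, 48, 50, 60, 64}
serve next job → 29; now {31, 39, 45, 48, 50, 60, 64}
serve next job → 31; now {39, 45, 48, 50, 60, 64}
serve next job → 39; now {45, 48, 50, 60, 64}
serve next job → 45; now {48, 50, 60, 64}
serve next job → 48; now {50, 60, 64}
insert 63 → {50, 60, 63, 64}
insert 46 → {46, 50, 60, 63, 64}

26 → 53 → 25 → 24 → 21 → 29 → 31 → 39 → 45 → 48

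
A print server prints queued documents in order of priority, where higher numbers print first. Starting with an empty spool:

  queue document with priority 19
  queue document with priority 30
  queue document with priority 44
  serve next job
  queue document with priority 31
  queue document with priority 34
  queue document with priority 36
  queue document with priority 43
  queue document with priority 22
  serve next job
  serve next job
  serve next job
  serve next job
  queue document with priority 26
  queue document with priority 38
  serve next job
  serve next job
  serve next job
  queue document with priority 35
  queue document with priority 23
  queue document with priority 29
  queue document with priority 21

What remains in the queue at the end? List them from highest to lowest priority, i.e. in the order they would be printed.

[35, 29, 23, 22, 21, 19]

insert 19 → {19}
insert 30 → {30, 19}
insert 44 → {44, 30, 19}
serve next job → 44; now {30, 19}
insert 31 → {31, 30, 19}
insert 34 → {34, 31, 30, 19}
insert 36 → {36, 34, 31, 30, 19}
insert 43 → {43, 36, 34, 31, 30, 19}
insert 22 → {43, 36, 34, 31, 30, 22, 19}
serve next job → 43; now {36, 34, 31, 30, 22, 19}
serve next job → 36; now {34, 31, 30, 22, 19}
serve next job → 34; now {31, 30, 22, 19}
serve next job → 31; now {30, 22, 19}
insert 26 → {30, 26, 22, 19}
insert 38 → {38, 30, 26, 22, 19}
serve next job → 38; now {30, 26, 22, 19}
serve next job → 30; now {26, 22, 19}
serve next job → 26; now {22, 19}
insert 35 → {35, 22, 19}
insert 23 → {35, 23, 22, 19}
insert 29 → {35, 29, 23, 22, 19}
insert 21 → {35, 29, 23, 22, 21, 19}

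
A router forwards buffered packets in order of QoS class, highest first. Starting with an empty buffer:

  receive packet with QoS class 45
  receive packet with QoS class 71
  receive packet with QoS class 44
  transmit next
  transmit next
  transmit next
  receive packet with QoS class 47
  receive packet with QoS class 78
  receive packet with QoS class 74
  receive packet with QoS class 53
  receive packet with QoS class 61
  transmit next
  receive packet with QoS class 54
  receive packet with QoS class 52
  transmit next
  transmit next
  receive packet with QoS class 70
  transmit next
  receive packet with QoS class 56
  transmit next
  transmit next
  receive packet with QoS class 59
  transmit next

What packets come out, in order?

71, 45, 44, 78, 74, 61, 70, 56, 54, 59

insert 45 → {45}
insert 71 → {71, 45}
insert 44 → {71, 45, 44}
transmit next → 71; now {45, 44}
transmit next → 45; now {44}
transmit next → 44; now {}
insert 47 → {47}
insert 78 → {78, 47}
insert 74 → {78, 74, 47}
insert 53 → {78, 74, 53, 47}
insert 61 → {78, 74, 61, 53, 47}
transmit next → 78; now {74, 61, 53, 47}
insert 54 → {74, 61, 54, 53, 47}
insert 52 → {74, 61, 54, 53, 52, 47}
transmit next → 74; now {61, 54, 53, 52, 47}
transmit next → 61; now {54, 53, 52, 47}
insert 70 → {70, 54, 53, 52, 47}
transmit next → 70; now {54, 53, 52, 47}
insert 56 → {56, 54, 53, 52, 47}
transmit next → 56; now {54, 53, 52, 47}
transmit next → 54; now {53, 52, 47}
insert 59 → {59, 53, 52, 47}
transmit next → 59; now {53, 52, 47}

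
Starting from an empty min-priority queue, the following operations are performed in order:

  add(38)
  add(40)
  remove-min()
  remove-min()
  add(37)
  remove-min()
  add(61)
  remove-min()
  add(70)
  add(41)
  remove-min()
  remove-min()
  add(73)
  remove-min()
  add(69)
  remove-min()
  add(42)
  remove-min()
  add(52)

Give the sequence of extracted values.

insert 38 → {38}
insert 40 → {38, 40}
remove-min → 38; now {40}
remove-min → 40; now {}
insert 37 → {37}
remove-min → 37; now {}
insert 61 → {61}
remove-min → 61; now {}
insert 70 → {70}
insert 41 → {41, 70}
remove-min → 41; now {70}
remove-min → 70; now {}
insert 73 → {73}
remove-min → 73; now {}
insert 69 → {69}
remove-min → 69; now {}
insert 42 → {42}
remove-min → 42; now {}
insert 52 → {52}

38, 40, 37, 61, 41, 70, 73, 69, 42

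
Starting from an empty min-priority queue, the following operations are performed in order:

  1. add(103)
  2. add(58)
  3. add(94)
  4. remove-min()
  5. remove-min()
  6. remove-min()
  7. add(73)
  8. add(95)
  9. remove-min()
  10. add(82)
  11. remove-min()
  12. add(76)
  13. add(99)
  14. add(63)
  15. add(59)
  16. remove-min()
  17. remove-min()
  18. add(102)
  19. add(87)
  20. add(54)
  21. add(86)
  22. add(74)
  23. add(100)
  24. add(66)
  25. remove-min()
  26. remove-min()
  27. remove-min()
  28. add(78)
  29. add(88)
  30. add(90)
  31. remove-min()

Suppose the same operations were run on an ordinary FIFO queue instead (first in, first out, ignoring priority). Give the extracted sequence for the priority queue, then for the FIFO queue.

priority queue: [58, 94, 103, 73, 82, 59, 63, 54, 66, 74, 76]; FIFO queue: [103, 58, 94, 73, 95, 82, 76, 99, 63, 59, 102]

insert 103 → {103}
insert 58 → {58, 103}
insert 94 → {58, 94, 103}
remove-min → 58; now {94, 103}
remove-min → 94; now {103}
remove-min → 103; now {}
insert 73 → {73}
insert 95 → {73, 95}
remove-min → 73; now {95}
insert 82 → {82, 95}
remove-min → 82; now {95}
insert 76 → {76, 95}
insert 99 → {76, 95, 99}
insert 63 → {63, 76, 95, 99}
insert 59 → {59, 63, 76, 95, 99}
remove-min → 59; now {63, 76, 95, 99}
remove-min → 63; now {76, 95, 99}
insert 102 → {76, 95, 99, 102}
insert 87 → {76, 87, 95, 99, 102}
insert 54 → {54, 76, 87, 95, 99, 102}
insert 86 → {54, 76, 86, 87, 95, 99, 102}
insert 74 → {54, 74, 76, 86, 87, 95, 99, 102}
insert 100 → {54, 74, 76, 86, 87, 95, 99, 100, 102}
insert 66 → {54, 66, 74, 76, 86, 87, 95, 99, 100, 102}
remove-min → 54; now {66, 74, 76, 86, 87, 95, 99, 100, 102}
remove-min → 66; now {74, 76, 86, 87, 95, 99, 100, 102}
remove-min → 74; now {76, 86, 87, 95, 99, 100, 102}
insert 78 → {76, 78, 86, 87, 95, 99, 100, 102}
insert 88 → {76, 78, 86, 87, 88, 95, 99, 100, 102}
insert 90 → {76, 78, 86, 87, 88, 90, 95, 99, 100, 102}
remove-min → 76; now {78, 86, 87, 88, 90, 95, 99, 100, 102}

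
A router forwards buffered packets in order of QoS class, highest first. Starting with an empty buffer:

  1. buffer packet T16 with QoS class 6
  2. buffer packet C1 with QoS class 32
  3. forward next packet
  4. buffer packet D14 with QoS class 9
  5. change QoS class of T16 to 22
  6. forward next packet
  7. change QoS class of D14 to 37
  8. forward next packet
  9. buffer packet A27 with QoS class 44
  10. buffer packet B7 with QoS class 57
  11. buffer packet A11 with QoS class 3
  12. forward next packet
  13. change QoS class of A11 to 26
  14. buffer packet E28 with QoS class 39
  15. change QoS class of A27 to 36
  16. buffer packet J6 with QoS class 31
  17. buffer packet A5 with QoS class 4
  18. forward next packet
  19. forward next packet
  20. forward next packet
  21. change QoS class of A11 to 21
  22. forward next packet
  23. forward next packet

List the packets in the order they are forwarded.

C1 → T16 → D14 → B7 → E28 → A27 → J6 → A11 → A5

add T16 (QoS class 6) → {T16:6}
add C1 (QoS class 32) → {C1:32, T16:6}
forward next packet → C1; now {T16:6}
add D14 (QoS class 9) → {D14:9, T16:6}
update T16 to QoS class 22 → {T16:22, D14:9}
forward next packet → T16; now {D14:9}
update D14 to QoS class 37 → {D14:37}
forward next packet → D14; now {}
add A27 (QoS class 44) → {A27:44}
add B7 (QoS class 57) → {B7:57, A27:44}
add A11 (QoS class 3) → {B7:57, A27:44, A11:3}
forward next packet → B7; now {A27:44, A11:3}
update A11 to QoS class 26 → {A27:44, A11:26}
add E28 (QoS class 39) → {A27:44, E28:39, A11:26}
update A27 to QoS class 36 → {E28:39, A27:36, A11:26}
add J6 (QoS class 31) → {E28:39, A27:36, J6:31, A11:26}
add A5 (QoS class 4) → {E28:39, A27:36, J6:31, A11:26, A5:4}
forward next packet → E28; now {A27:36, J6:31, A11:26, A5:4}
forward next packet → A27; now {J6:31, A11:26, A5:4}
forward next packet → J6; now {A11:26, A5:4}
update A11 to QoS class 21 → {A11:21, A5:4}
forward next packet → A11; now {A5:4}
forward next packet → A5; now {}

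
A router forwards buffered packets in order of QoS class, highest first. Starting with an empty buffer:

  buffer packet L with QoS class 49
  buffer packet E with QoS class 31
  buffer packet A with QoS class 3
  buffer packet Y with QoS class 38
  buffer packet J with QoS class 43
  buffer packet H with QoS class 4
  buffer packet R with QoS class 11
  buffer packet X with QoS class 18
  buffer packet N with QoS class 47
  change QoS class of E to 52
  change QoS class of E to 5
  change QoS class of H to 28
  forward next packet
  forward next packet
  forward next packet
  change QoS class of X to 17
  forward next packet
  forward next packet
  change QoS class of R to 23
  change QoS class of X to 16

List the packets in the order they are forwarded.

L → N → J → Y → H

add L (QoS class 49) → {L:49}
add E (QoS class 31) → {L:49, E:31}
add A (QoS class 3) → {L:49, E:31, A:3}
add Y (QoS class 38) → {L:49, Y:38, E:31, A:3}
add J (QoS class 43) → {L:49, J:43, Y:38, E:31, A:3}
add H (QoS class 4) → {L:49, J:43, Y:38, E:31, H:4, A:3}
add R (QoS class 11) → {L:49, J:43, Y:38, E:31, R:11, H:4, A:3}
add X (QoS class 18) → {L:49, J:43, Y:38, E:31, X:18, R:11, H:4, A:3}
add N (QoS class 47) → {L:49, N:47, J:43, Y:38, E:31, X:18, R:11, H:4, A:3}
update E to QoS class 52 → {E:52, L:49, N:47, J:43, Y:38, X:18, R:11, H:4, A:3}
update E to QoS class 5 → {L:49, N:47, J:43, Y:38, X:18, R:11, E:5, H:4, A:3}
update H to QoS class 28 → {L:49, N:47, J:43, Y:38, H:28, X:18, R:11, E:5, A:3}
forward next packet → L; now {N:47, J:43, Y:38, H:28, X:18, R:11, E:5, A:3}
forward next packet → N; now {J:43, Y:38, H:28, X:18, R:11, E:5, A:3}
forward next packet → J; now {Y:38, H:28, X:18, R:11, E:5, A:3}
update X to QoS class 17 → {Y:38, H:28, X:17, R:11, E:5, A:3}
forward next packet → Y; now {H:28, X:17, R:11, E:5, A:3}
forward next packet → H; now {X:17, R:11, E:5, A:3}
update R to QoS class 23 → {R:23, X:17, E:5, A:3}
update X to QoS class 16 → {R:23, X:16, E:5, A:3}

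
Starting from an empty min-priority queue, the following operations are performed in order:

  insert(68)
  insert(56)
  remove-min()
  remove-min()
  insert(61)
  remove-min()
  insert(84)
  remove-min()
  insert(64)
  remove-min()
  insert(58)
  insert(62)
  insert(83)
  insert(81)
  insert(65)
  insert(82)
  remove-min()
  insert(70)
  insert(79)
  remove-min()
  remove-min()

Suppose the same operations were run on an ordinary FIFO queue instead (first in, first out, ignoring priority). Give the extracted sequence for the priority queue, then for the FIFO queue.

priority queue: 56, 68, 61, 84, 64, 58, 62, 65; FIFO queue: 68 → 56 → 61 → 84 → 64 → 58 → 62 → 83

insert 68 → {68}
insert 56 → {56, 68}
remove-min → 56; now {68}
remove-min → 68; now {}
insert 61 → {61}
remove-min → 61; now {}
insert 84 → {84}
remove-min → 84; now {}
insert 64 → {64}
remove-min → 64; now {}
insert 58 → {58}
insert 62 → {58, 62}
insert 83 → {58, 62, 83}
insert 81 → {58, 62, 81, 83}
insert 65 → {58, 62, 65, 81, 83}
insert 82 → {58, 62, 65, 81, 82, 83}
remove-min → 58; now {62, 65, 81, 82, 83}
insert 70 → {62, 65, 70, 81, 82, 83}
insert 79 → {62, 65, 70, 79, 81, 82, 83}
remove-min → 62; now {65, 70, 79, 81, 82, 83}
remove-min → 65; now {70, 79, 81, 82, 83}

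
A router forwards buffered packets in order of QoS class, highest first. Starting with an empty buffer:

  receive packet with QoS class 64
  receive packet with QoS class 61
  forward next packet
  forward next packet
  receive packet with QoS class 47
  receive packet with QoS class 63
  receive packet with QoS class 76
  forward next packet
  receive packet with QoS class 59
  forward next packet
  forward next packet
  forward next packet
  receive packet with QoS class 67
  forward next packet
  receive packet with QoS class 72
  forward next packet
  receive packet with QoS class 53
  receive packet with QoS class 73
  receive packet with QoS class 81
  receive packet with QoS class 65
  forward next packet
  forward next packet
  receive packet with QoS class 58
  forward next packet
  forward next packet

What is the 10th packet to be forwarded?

73

insert 64 → {64}
insert 61 → {64, 61}
forward next packet → 64; now {61}
forward next packet → 61; now {}
insert 47 → {47}
insert 63 → {63, 47}
insert 76 → {76, 63, 47}
forward next packet → 76; now {63, 47}
insert 59 → {63, 59, 47}
forward next packet → 63; now {59, 47}
forward next packet → 59; now {47}
forward next packet → 47; now {}
insert 67 → {67}
forward next packet → 67; now {}
insert 72 → {72}
forward next packet → 72; now {}
insert 53 → {53}
insert 73 → {73, 53}
insert 81 → {81, 73, 53}
insert 65 → {81, 73, 65, 53}
forward next packet → 81; now {73, 65, 53}
forward next packet → 73; now {65, 53}
insert 58 → {65, 58, 53}
forward next packet → 65; now {58, 53}
forward next packet → 58; now {53}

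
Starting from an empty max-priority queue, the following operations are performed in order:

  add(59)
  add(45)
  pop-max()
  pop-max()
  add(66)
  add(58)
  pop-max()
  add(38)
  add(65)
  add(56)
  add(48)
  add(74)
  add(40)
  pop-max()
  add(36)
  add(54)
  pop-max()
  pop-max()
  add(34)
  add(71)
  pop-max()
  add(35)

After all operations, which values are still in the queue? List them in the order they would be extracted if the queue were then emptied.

56 → 54 → 48 → 40 → 38 → 36 → 35 → 34

insert 59 → {59}
insert 45 → {59, 45}
pop-max → 59; now {45}
pop-max → 45; now {}
insert 66 → {66}
insert 58 → {66, 58}
pop-max → 66; now {58}
insert 38 → {58, 38}
insert 65 → {65, 58, 38}
insert 56 → {65, 58, 56, 38}
insert 48 → {65, 58, 56, 48, 38}
insert 74 → {74, 65, 58, 56, 48, 38}
insert 40 → {74, 65, 58, 56, 48, 40, 38}
pop-max → 74; now {65, 58, 56, 48, 40, 38}
insert 36 → {65, 58, 56, 48, 40, 38, 36}
insert 54 → {65, 58, 56, 54, 48, 40, 38, 36}
pop-max → 65; now {58, 56, 54, 48, 40, 38, 36}
pop-max → 58; now {56, 54, 48, 40, 38, 36}
insert 34 → {56, 54, 48, 40, 38, 36, 34}
insert 71 → {71, 56, 54, 48, 40, 38, 36, 34}
pop-max → 71; now {56, 54, 48, 40, 38, 36, 34}
insert 35 → {56, 54, 48, 40, 38, 36, 35, 34}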